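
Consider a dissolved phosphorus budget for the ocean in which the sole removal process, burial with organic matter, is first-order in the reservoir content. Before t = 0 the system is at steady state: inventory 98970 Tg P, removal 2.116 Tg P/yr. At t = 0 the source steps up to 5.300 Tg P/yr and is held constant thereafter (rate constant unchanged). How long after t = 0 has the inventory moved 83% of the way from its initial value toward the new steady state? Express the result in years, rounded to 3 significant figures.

τ = M₀/F₀ = 98970/2.116 = 46770 yr.
The remaining gap fraction is e^(−t/τ); 83% covered ⇒ e^(−t/τ) = 0.170.
t = −τ ln(0.170) = 46770 × 1.772 = 82880 yr.

82900 yr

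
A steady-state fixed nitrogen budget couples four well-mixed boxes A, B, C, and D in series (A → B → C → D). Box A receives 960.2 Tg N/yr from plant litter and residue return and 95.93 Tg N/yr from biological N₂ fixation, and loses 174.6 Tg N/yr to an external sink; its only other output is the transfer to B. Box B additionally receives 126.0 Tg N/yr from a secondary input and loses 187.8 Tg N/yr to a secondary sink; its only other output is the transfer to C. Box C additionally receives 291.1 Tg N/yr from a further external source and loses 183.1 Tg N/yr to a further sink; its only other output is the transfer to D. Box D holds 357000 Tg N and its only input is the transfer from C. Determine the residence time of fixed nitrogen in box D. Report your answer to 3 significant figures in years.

385 yr

Box A: F(A→B) = (960.2 + 95.93) − 174.6 = 881.53 Tg N/yr.
Box B: F(B→C) = (881.53 + 126.0) − 187.8 = 819.73 Tg N/yr.
Box C: F(C→D) = (819.73 + 291.1) − 183.1 = 927.73 Tg N/yr.
Box D throughput = its input = 927.73 Tg N/yr; τ = 357000 / 927.73 = 384.8 yr.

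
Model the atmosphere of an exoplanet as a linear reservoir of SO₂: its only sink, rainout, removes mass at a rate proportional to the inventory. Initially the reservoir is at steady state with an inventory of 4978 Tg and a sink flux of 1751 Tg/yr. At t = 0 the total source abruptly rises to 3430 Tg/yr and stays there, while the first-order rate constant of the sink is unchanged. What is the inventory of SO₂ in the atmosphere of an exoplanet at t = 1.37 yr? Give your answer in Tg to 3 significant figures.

6800 Tg

The sink rate constant is k = F₀/M₀ = 1751/4978 = 0.3517 yr⁻¹.
Solving dM/dt = F₁ − kM with M(0) = M₀ gives M(t) = F₁/k + (M₀ − F₁/k)·e^(−kt).
F₁/k = 3430/0.3517 = 9751.3 Tg; kt = 0.3517 × 1.37 = 0.4819, e^(−kt) = 0.6176.
M(1.37) = 9751.3 + (4978 − 9751.3) × 0.6176 = 9751.3 − 2948 = 6803.3 Tg.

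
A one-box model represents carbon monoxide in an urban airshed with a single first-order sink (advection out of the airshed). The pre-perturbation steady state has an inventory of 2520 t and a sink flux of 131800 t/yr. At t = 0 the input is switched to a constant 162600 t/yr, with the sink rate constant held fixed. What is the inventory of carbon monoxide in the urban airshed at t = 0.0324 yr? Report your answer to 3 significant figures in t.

3000 t

Residence time τ = M₀/F₀ = 0.01912 yr. The eventual steady state is M_∞ = M₀·(F₁/F₀) = 2520 × 162600/131800 = 3108.9 t.
The anomaly ΔM(t) = M(t) − M_∞ decays as ΔM₀·e^(−t/τ) with ΔM₀ = 2520 − 3108.9 = −588.9 t.
At t = 0.0324 yr, e^(−t/τ) = e^(−1.695) = 0.1837, so ΔM = −108.2 t and M = 3108.9 − 108.2 = 3000.7 t.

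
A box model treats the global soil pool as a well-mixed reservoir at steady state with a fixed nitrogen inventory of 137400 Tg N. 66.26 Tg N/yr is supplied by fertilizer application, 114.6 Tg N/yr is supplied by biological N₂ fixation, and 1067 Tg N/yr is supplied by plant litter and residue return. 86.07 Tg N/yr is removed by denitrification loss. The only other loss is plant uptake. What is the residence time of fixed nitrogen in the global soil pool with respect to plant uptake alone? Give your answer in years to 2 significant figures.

At steady state ΣF_in = ΣF_out.
ΣF_in = 66.26 + 114.6 + 1067 = 1247.9 Tg N/yr.
Plant uptake flux = ΣF_in − (86.07) = 1247.9 − 86.07 = 1162 Tg N/yr.
τ = M / F = 137400 / 1162 = 118.3 yr.

120 yr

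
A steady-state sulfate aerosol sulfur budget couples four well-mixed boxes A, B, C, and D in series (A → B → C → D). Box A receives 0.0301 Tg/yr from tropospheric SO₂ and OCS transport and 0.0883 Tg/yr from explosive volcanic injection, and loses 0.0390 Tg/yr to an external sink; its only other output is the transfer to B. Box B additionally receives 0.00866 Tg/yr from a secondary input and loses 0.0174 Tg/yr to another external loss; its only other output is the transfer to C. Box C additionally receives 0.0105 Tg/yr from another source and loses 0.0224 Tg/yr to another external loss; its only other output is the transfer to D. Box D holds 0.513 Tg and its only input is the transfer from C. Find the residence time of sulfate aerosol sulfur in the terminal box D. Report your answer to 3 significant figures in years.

8.73 yr

Box A: F(A→B) = (0.0301 + 0.0883) − 0.0390 = 0.079400 Tg/yr.
Box B: F(B→C) = (0.079400 + 0.00866) − 0.0174 = 0.070660 Tg/yr.
Box C: F(C→D) = (0.070660 + 0.0105) − 0.0224 = 0.058760 Tg/yr.
Box D throughput = its input = 0.058760 Tg/yr; τ = 0.513 / 0.058760 = 8.730 yr.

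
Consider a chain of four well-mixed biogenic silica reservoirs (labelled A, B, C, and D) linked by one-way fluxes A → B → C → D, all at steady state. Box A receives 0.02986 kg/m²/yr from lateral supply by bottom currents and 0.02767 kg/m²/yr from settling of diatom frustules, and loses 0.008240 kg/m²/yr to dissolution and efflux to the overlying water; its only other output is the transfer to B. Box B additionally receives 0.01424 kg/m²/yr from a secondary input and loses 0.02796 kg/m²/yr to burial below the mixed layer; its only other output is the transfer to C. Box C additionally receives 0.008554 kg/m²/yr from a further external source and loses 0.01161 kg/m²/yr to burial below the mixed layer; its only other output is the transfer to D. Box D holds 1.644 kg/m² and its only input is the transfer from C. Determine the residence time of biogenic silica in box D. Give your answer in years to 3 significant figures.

50.6 yr

Box A: F(A→B) = (0.02986 + 0.02767) − 0.008240 = 0.049290 kg/m²/yr.
Box B: F(B→C) = (0.049290 + 0.01424) − 0.02796 = 0.035570 kg/m²/yr.
Box C: F(C→D) = (0.035570 + 0.008554) − 0.01161 = 0.032514 kg/m²/yr.
Box D throughput = its input = 0.032514 kg/m²/yr; τ = 1.644 / 0.032514 = 50.56 yr.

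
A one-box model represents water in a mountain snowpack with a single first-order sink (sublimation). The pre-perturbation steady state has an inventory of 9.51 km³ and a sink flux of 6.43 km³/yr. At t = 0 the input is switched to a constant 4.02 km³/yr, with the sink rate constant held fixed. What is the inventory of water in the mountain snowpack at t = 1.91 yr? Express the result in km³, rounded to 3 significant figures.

6.93 km³

τ = M₀/F₀ = 9.51/6.43 = 1.479 yr; rate constant k = 1/τ.
New steady state M_∞ = F₁/k = F₁·τ = 4.02 × 1.479 = 5.9456 km³.
M(t) = M_∞ + (M₀ − M_∞)·e^(−t/τ); t/τ = 1.91/1.479 = 1.291, so e^(−t/τ) = 0.2749.
M(t) = 5.9456 + 3.564 × 0.2749 = 6.9254 km³.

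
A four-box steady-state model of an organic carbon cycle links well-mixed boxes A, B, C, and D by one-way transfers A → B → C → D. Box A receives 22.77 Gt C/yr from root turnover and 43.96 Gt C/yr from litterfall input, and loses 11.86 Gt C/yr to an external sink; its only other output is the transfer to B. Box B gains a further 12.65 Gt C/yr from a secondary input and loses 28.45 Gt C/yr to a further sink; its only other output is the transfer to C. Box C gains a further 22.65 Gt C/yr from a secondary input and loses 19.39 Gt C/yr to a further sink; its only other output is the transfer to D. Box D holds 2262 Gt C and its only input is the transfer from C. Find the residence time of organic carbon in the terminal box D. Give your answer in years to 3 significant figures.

53.4 yr

Box A: F(A→B) = (22.77 + 43.96) − 11.86 = 54.870 Gt C/yr.
Box B: F(B→C) = (54.870 + 12.65) − 28.45 = 39.070 Gt C/yr.
Box C: F(C→D) = (39.070 + 22.65) − 19.39 = 42.330 Gt C/yr.
Box D throughput = its input = 42.330 Gt C/yr; τ = 2262 / 42.330 = 53.44 yr.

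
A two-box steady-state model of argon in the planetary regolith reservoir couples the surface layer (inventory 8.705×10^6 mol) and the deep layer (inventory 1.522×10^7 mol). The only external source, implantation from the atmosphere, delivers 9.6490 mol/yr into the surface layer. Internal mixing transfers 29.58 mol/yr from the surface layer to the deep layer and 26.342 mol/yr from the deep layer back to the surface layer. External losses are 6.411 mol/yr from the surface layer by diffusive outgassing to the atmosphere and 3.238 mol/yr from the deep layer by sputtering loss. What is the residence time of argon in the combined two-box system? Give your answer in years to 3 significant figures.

Treat the two boxes together as one reservoir: the mixing fluxes between them are internal recycling, so τ = ΣM / Σ(external losses).
M_total = 8.705×10^6 + 1.522×10^7 = 2.3925×10^7 mol.
ΣF_external_out = 6.411 + 3.238 = 9.6490 mol/yr.
τ = M_total / ΣF_ext = 2.3925×10^7 / 9.6490 = 2.480×10^6 yr.

2.48×10^6 yr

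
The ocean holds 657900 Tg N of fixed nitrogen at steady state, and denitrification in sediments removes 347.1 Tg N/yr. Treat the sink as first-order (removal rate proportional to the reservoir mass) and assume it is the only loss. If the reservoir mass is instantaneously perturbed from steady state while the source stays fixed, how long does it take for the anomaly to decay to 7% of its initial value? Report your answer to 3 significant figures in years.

5040 yr

For a linear reservoir the anomaly decays as exp(−t/τ) with τ = M/F = 657900/347.1 = 1895 yr.
exp(−t/τ) = 0.07 ⇒ t = −τ ln(0.07) = 1895 × 2.659 = 5040 yr.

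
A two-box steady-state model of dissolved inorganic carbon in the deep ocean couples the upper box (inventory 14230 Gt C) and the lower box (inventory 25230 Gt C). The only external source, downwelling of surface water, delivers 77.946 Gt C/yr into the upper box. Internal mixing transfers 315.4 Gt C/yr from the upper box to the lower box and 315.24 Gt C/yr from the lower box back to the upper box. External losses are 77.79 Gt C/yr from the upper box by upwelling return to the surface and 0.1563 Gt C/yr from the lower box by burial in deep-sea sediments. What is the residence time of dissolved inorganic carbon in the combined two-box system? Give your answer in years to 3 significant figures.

Residence time in the combined system uses the total inventory and the total *external* removal — internal exchanges between the two boxes cancel.
M_total = 14230 + 25230 = 39460 Gt C.
ΣF_external_out = 77.79 + 0.1563 = 77.946 Gt C/yr.
τ = M_total / ΣF_ext = 39460 / 77.946 = 506.2 yr.

506 yr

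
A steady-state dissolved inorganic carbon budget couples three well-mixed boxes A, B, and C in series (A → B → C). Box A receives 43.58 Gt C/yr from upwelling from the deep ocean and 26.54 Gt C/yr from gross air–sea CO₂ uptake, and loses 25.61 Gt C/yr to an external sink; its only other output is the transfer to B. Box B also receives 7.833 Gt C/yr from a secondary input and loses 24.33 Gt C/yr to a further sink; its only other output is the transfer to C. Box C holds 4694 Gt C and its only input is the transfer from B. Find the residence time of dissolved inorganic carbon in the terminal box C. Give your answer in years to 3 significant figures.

Box A: F(A→B) = (43.58 + 26.54) − 25.61 = 44.510 Gt C/yr.
Box B: F(B→C) = (44.510 + 7.833) − 24.33 = 28.013 Gt C/yr.
Box C throughput = its input = 28.013 Gt C/yr; τ = 4694 / 28.013 = 167.6 yr.

168 yr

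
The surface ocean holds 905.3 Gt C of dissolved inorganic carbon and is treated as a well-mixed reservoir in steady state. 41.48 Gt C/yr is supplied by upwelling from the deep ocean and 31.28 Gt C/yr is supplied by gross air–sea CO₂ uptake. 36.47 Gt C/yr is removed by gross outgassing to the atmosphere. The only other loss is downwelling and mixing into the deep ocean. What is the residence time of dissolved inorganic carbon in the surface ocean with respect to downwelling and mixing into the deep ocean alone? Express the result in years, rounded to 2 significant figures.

At steady state ΣF_in = ΣF_out.
ΣF_in = 41.48 + 31.28 = 72.760 Gt C/yr.
Downwelling and mixing into the deep ocean flux = ΣF_in − (36.47) = 72.760 − 36.47 = 36.29 Gt C/yr.
τ = M / F = 905.3 / 36.29 = 24.95 yr.

25 yr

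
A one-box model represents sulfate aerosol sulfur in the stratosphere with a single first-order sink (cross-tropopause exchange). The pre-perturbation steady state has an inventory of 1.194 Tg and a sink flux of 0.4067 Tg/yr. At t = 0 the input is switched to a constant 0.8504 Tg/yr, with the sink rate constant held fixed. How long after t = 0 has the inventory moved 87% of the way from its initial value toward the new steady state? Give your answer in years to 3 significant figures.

5.99 yr

τ = M₀/F₀ = 1.194/0.4067 = 2.936 yr.
The remaining gap fraction is e^(−t/τ); 87% covered ⇒ e^(−t/τ) = 0.130.
t = −τ ln(0.130) = 2.936 × 2.040 = 5.990 yr.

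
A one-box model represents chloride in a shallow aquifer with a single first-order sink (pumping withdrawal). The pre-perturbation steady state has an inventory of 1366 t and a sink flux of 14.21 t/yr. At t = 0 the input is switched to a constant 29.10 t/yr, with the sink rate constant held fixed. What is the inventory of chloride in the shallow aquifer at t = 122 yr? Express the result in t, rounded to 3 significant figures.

τ = M₀/F₀ = 1366/14.21 = 96.13 yr; rate constant k = 1/τ.
New steady state M_∞ = F₁/k = F₁·τ = 29.10 × 96.13 = 2797.4 t.
M(t) = M_∞ + (M₀ − M_∞)·e^(−t/τ); t/τ = 122/96.13 = 1.269, so e^(−t/τ) = 0.2811.
M(t) = 2797.4 − 1431 × 0.2811 = 2395.0 t.

2400 t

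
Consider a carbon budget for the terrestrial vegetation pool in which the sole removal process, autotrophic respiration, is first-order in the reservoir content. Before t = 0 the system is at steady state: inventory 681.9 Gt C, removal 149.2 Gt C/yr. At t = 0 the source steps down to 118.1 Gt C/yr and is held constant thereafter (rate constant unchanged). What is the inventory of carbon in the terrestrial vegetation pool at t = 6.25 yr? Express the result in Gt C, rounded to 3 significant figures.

576 Gt C

Residence time τ = M₀/F₀ = 4.570 yr. The eventual steady state is M_∞ = M₀·(F₁/F₀) = 681.9 × 118.1/149.2 = 539.76 Gt C.
The anomaly ΔM(t) = M(t) − M_∞ decays as ΔM₀·e^(−t/τ) with ΔM₀ = 681.9 − 539.76 = 142.1 Gt C.
At t = 6.25 yr, e^(−t/τ) = e^(−1.368) = 0.2547, so ΔM = 36.21 Gt C and M = 539.76 + 36.21 = 575.97 Gt C.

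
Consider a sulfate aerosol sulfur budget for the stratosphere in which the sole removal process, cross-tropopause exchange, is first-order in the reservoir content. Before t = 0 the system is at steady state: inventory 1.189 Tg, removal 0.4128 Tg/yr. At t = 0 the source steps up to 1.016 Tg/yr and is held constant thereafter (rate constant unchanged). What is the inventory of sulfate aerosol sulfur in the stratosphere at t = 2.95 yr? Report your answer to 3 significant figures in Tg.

The sink rate constant is k = F₀/M₀ = 0.4128/1.189 = 0.3472 yr⁻¹.
Solving dM/dt = F₁ − kM with M(0) = M₀ gives M(t) = F₁/k + (M₀ − F₁/k)·e^(−kt).
F₁/k = 1.016/0.3472 = 2.9264 Tg; kt = 0.3472 × 2.95 = 1.024, e^(−kt) = 0.3591.
M(2.95) = 2.9264 + (1.189 − 2.9264) × 0.3591 = 2.9264 − 0.6239 = 2.3025 Tg.

2.30 Tg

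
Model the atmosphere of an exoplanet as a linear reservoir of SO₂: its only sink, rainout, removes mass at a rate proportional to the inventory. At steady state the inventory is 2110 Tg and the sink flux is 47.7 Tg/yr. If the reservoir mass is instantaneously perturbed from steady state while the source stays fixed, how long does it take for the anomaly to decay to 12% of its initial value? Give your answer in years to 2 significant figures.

94 yr

For a linear reservoir the anomaly decays as exp(−t/τ) with τ = M/F = 2110/47.7 = 44.23 yr.
exp(−t/τ) = 0.12 ⇒ t = −τ ln(0.12) = 44.23 × 2.120 = 93.79 yr.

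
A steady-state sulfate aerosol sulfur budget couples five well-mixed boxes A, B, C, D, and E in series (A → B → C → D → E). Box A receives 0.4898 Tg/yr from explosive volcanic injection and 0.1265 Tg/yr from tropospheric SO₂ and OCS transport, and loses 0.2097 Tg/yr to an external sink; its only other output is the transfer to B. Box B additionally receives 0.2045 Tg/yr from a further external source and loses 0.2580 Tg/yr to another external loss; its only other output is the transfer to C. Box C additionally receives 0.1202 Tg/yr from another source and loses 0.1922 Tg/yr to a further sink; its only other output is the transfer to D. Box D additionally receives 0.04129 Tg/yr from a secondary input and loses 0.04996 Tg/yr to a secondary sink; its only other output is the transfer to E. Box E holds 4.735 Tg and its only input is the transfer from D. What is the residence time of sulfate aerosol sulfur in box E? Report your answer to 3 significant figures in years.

Box A: F(A→B) = (0.4898 + 0.1265) − 0.2097 = 0.40660 Tg/yr.
Box B: F(B→C) = (0.40660 + 0.2045) − 0.2580 = 0.35310 Tg/yr.
Box C: F(C→D) = (0.35310 + 0.1202) − 0.1922 = 0.28110 Tg/yr.
Box D: F(D→E) = (0.28110 + 0.04129) − 0.04996 = 0.27243 Tg/yr.
Box E throughput = its input = 0.27243 Tg/yr; τ = 4.735 / 0.27243 = 17.38 yr.

17.4 yr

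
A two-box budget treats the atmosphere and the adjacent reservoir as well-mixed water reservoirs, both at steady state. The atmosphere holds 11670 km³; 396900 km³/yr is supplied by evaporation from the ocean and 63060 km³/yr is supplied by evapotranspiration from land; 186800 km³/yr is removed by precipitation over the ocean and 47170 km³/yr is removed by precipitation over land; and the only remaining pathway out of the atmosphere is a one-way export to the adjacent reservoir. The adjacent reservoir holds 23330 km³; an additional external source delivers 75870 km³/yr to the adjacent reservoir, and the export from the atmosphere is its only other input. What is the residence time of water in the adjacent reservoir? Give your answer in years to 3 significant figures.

Balance the atmosphere: ΣF_in = 396900 + 63060 = 459960 km³/yr.
Export to the adjacent reservoir = ΣF_in − (186800 + 47170) = 225990 km³/yr.
Total input to the adjacent reservoir = 225990 + 75870 = 301860 km³/yr; at steady state this equals its total output.
τ = M / F = 23330 / 301860 = 0.07729 yr.

0.0773 yr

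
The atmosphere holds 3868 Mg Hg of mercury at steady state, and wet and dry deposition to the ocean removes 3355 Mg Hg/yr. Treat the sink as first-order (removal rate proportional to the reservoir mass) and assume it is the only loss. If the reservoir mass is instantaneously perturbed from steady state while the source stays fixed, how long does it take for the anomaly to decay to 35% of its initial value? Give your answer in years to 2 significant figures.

For a linear reservoir the anomaly decays as exp(−t/τ) with τ = M/F = 3868/3355 = 1.153 yr.
exp(−t/τ) = 0.35 ⇒ t = −τ ln(0.35) = 1.153 × 1.050 = 1.210 yr.

1.2 yr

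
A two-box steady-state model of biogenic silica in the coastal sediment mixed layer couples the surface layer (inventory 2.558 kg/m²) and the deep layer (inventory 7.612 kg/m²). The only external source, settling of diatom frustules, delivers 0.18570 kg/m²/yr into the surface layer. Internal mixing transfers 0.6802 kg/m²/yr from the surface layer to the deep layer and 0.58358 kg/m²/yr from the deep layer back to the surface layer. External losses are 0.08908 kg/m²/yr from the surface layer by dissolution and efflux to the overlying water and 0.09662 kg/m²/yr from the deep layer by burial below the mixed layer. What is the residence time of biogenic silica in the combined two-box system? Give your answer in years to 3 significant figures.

For the system as a whole, the A↔B exchange is internal and contributes nothing to the throughput; only the external sinks remove mass.
M_total = 2.558 + 7.612 = 10.170 kg/m².
ΣF_external_out = 0.08908 + 0.09662 = 0.18570 kg/m²/yr.
τ = M_total / ΣF_ext = 10.170 / 0.18570 = 54.77 yr.

54.8 yr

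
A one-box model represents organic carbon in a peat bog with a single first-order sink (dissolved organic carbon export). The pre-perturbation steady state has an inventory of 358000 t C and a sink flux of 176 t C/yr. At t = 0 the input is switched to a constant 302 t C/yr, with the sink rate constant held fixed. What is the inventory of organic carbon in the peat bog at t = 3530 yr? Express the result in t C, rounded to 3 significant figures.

569000 t C

Residence time τ = M₀/F₀ = 2034 yr. The eventual steady state is M_∞ = M₀·(F₁/F₀) = 358000 × 302/176 = 614300 t C.
The anomaly ΔM(t) = M(t) − M_∞ decays as ΔM₀·e^(−t/τ) with ΔM₀ = 358000 − 614300 = −256300 t C.
At t = 3530 yr, e^(−t/τ) = e^(−1.735) = 0.1763, so ΔM = −45190 t C and M = 614300 − 45190 = 569100 t C.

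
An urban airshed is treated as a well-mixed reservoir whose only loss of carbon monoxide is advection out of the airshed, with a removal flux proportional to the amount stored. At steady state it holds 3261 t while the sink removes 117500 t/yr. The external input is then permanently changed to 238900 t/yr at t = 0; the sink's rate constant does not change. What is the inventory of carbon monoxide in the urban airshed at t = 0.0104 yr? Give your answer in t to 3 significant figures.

4310 t

τ = M₀/F₀ = 3261/117500 = 0.02775 yr; rate constant k = 1/τ.
New steady state M_∞ = F₁/k = F₁·τ = 238900 × 0.02775 = 6630.2 t.
M(t) = M_∞ + (M₀ − M_∞)·e^(−t/τ); t/τ = 0.0104/0.02775 = 0.3747, so e^(−t/τ) = 0.6875.
M(t) = 6630.2 − 3369 × 0.6875 = 4314.0 t.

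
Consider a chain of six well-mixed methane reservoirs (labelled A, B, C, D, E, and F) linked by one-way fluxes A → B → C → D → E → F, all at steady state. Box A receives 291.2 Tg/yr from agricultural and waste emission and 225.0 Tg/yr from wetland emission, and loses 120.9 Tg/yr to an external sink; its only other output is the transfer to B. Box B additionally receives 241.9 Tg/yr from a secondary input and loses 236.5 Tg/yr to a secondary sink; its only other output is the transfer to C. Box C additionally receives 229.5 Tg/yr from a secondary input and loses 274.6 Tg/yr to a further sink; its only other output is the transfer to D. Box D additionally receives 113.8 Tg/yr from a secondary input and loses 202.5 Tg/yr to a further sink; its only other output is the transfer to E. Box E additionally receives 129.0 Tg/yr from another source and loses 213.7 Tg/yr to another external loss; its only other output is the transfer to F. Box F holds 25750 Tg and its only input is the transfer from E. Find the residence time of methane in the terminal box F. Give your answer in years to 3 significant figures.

141 yr

Box A: F(A→B) = (291.2 + 225.0) − 120.9 = 395.30 Tg/yr.
Box B: F(B→C) = (395.30 + 241.9) − 236.5 = 400.70 Tg/yr.
Box C: F(C→D) = (400.70 + 229.5) − 274.6 = 355.60 Tg/yr.
Box D: F(D→E) = (355.60 + 113.8) − 202.5 = 266.90 Tg/yr.
Box E: F(E→F) = (266.90 + 129.0) − 213.7 = 182.20 Tg/yr.
Box F throughput = its input = 182.20 Tg/yr; τ = 25750 / 182.20 = 141.3 yr.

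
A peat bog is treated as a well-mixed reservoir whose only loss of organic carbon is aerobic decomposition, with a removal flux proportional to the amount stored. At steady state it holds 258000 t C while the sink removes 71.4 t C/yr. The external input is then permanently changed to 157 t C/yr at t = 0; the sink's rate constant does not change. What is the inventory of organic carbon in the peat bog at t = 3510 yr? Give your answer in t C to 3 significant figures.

The sink rate constant is k = F₀/M₀ = 71.4/258000 = 0.0002767 yr⁻¹.
Solving dM/dt = F₁ − kM with M(0) = M₀ gives M(t) = F₁/k + (M₀ − F₁/k)·e^(−kt).
F₁/k = 157/0.0002767 = 567310 t C; kt = 0.0002767 × 3510 = 0.9714, e^(−kt) = 0.3786.
M(3510) = 567310 + (258000 − 567310) × 0.3786 = 567310 − 117100 = 450220 t C.

450000 t C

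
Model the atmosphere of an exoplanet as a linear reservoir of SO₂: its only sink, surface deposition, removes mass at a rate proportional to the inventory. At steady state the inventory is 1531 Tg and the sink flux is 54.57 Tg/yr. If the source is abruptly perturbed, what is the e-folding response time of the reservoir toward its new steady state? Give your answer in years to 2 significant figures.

28 yr

For a linear reservoir the response time equals the residence time τ = M/F.
τ = 1531 / 54.57 = 28.06 yr.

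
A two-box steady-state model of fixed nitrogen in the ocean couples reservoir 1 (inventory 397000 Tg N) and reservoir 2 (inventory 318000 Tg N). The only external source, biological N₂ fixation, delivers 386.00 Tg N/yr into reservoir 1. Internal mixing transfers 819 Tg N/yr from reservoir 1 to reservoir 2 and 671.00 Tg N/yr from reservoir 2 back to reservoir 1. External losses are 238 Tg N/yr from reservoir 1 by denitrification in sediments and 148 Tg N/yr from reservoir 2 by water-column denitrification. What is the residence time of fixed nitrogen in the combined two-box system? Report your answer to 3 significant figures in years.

1850 yr

Residence time in the combined system uses the total inventory and the total *external* removal — internal exchanges between the two boxes cancel.
M_total = 397000 + 318000 = 715000 Tg N.
ΣF_external_out = 238 + 148 = 386.00 Tg N/yr.
τ = M_total / ΣF_ext = 715000 / 386.00 = 1852 yr.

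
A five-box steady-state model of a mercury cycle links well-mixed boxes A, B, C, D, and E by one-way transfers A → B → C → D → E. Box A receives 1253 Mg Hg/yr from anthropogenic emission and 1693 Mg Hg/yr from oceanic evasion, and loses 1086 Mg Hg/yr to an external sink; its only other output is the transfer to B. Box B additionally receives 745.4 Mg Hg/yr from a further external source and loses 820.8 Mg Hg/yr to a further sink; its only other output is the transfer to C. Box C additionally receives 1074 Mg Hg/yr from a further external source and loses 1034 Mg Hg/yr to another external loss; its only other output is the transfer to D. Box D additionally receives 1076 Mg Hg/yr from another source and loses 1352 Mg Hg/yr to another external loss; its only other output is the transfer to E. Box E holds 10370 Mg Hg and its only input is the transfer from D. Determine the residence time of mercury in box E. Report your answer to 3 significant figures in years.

6.70 yr

Box A: F(A→B) = (1253 + 1693) − 1086 = 1860.0 Mg Hg/yr.
Box B: F(B→C) = (1860.0 + 745.4) − 820.8 = 1784.6 Mg Hg/yr.
Box C: F(C→D) = (1784.6 + 1074) − 1034 = 1824.6 Mg Hg/yr.
Box D: F(D→E) = (1824.6 + 1076) − 1352 = 1548.6 Mg Hg/yr.
Box E throughput = its input = 1548.6 Mg Hg/yr; τ = 10370 / 1548.6 = 6.696 yr.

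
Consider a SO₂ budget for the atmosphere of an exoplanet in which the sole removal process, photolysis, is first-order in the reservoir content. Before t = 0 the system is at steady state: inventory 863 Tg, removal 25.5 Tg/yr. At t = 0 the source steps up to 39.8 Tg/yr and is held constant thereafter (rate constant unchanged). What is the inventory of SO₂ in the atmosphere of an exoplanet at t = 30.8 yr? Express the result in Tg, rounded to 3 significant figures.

Residence time τ = M₀/F₀ = 33.84 yr. The eventual steady state is M_∞ = M₀·(F₁/F₀) = 863 × 39.8/25.5 = 1347.0 Tg.
The anomaly ΔM(t) = M(t) − M_∞ decays as ΔM₀·e^(−t/τ) with ΔM₀ = 863 − 1347.0 = −484.0 Tg.
At t = 30.8 yr, e^(−t/τ) = e^(−0.9101) = 0.4025, so ΔM = −194.8 Tg and M = 1347.0 − 194.8 = 1152.2 Tg.

1150 Tg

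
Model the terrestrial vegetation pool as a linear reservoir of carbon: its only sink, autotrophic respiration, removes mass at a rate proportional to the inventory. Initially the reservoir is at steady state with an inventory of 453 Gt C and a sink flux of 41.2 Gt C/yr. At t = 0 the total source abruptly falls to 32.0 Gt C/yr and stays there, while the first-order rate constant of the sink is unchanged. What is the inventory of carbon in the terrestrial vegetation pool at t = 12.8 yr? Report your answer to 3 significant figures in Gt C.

Residence time τ = M₀/F₀ = 11.00 yr. The eventual steady state is M_∞ = M₀·(F₁/F₀) = 453 × 32.0/41.2 = 351.84 Gt C.
The anomaly ΔM(t) = M(t) − M_∞ decays as ΔM₀·e^(−t/τ) with ΔM₀ = 453 − 351.84 = 101.2 Gt C.
At t = 12.8 yr, e^(−t/τ) = e^(−1.164) = 0.3122, so ΔM = 31.58 Gt C and M = 351.84 + 31.58 = 383.42 Gt C.

383 Gt C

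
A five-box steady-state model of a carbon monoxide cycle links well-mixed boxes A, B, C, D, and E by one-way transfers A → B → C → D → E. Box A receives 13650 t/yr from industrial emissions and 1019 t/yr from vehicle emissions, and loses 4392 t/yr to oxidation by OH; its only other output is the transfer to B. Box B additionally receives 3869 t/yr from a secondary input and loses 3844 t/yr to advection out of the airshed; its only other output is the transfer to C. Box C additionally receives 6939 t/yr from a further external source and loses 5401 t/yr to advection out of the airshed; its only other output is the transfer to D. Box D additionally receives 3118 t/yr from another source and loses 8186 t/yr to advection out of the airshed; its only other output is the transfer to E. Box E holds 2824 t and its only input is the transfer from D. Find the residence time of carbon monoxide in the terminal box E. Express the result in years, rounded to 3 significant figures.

0.417 yr

Box A: F(A→B) = (13650 + 1019) − 4392 = 10277 t/yr.
Box B: F(B→C) = (10277 + 3869) − 3844 = 10302 t/yr.
Box C: F(C→D) = (10302 + 6939) − 5401 = 11840 t/yr.
Box D: F(D→E) = (11840 + 3118) − 8186 = 6772.0 t/yr.
Box E throughput = its input = 6772.0 t/yr; τ = 2824 / 6772.0 = 0.4170 yr.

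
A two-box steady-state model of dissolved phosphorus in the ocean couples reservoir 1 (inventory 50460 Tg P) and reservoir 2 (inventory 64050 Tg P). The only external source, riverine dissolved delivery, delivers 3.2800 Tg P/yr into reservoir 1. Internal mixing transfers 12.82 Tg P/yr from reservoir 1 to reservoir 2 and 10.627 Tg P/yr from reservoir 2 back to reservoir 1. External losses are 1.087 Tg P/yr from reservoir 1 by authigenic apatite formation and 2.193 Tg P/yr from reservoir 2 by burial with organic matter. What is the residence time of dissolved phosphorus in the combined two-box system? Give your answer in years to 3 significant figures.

Residence time in the combined system uses the total inventory and the total *external* removal — internal exchanges between the two boxes cancel.
M_total = 50460 + 64050 = 114510 Tg P.
ΣF_external_out = 1.087 + 2.193 = 3.2800 Tg P/yr.
τ = M_total / ΣF_ext = 114510 / 3.2800 = 34910 yr.

34900 yr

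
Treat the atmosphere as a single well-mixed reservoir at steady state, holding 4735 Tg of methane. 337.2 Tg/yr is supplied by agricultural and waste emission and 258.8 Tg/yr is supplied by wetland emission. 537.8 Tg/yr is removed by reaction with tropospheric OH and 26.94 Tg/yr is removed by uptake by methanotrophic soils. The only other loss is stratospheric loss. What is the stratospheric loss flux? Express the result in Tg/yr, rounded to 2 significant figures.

31 Tg/yr

At steady state ΣF_in = ΣF_out.
ΣF_in = 337.2 + 258.8 = 596.00 Tg/yr.
Stratospheric loss flux = ΣF_in − (537.8 + 26.94) = 596.00 − 564.7 = 31.26 Tg/yr.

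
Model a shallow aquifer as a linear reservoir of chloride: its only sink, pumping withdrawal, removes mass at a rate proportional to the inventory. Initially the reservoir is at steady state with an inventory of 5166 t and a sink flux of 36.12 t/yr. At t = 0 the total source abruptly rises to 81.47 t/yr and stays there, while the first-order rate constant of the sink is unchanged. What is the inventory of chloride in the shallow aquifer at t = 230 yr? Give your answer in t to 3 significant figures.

Residence time τ = M₀/F₀ = 143.0 yr. The eventual steady state is M_∞ = M₀·(F₁/F₀) = 5166 × 81.47/36.12 = 11652 t.
The anomaly ΔM(t) = M(t) − M_∞ decays as ΔM₀·e^(−t/τ) with ΔM₀ = 5166 − 11652 = −6486 t.
At t = 230 yr, e^(−t/τ) = e^(−1.608) = 0.2003, so ΔM = −1299 t and M = 11652 − 1299 = 10353 t.

10400 t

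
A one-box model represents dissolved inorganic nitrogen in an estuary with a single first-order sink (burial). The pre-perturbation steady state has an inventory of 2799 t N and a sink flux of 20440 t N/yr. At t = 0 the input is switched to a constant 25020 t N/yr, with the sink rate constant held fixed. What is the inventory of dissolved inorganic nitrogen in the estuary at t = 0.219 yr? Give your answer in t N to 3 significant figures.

3300 t N

The sink rate constant is k = F₀/M₀ = 20440/2799 = 7.303 yr⁻¹.
Solving dM/dt = F₁ − kM with M(0) = M₀ gives M(t) = F₁/k + (M₀ − F₁/k)·e^(−kt).
F₁/k = 25020/7.303 = 3426.2 t N; kt = 7.303 × 0.219 = 1.599, e^(−kt) = 0.2020.
M(0.219) = 3426.2 + (2799 − 3426.2) × 0.2020 = 3426.2 − 126.7 = 3299.5 t N.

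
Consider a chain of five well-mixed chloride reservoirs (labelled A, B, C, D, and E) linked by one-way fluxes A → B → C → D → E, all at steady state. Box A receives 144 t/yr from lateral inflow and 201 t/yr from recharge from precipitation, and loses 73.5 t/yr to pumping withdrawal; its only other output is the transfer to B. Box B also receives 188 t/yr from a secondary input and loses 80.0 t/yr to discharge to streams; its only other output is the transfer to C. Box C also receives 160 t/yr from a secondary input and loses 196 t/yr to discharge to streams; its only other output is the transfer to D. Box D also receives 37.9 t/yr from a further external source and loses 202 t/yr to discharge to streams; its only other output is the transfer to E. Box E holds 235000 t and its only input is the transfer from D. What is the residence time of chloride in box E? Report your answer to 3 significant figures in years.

Box A: F(A→B) = (144 + 201) − 73.5 = 271.50 t/yr.
Box B: F(B→C) = (271.50 + 188) − 80.0 = 379.50 t/yr.
Box C: F(C→D) = (379.50 + 160) − 196 = 343.50 t/yr.
Box D: F(D→E) = (343.50 + 37.9) − 202 = 179.40 t/yr.
Box E throughput = its input = 179.40 t/yr; τ = 235000 / 179.40 = 1310 yr.

1310 yr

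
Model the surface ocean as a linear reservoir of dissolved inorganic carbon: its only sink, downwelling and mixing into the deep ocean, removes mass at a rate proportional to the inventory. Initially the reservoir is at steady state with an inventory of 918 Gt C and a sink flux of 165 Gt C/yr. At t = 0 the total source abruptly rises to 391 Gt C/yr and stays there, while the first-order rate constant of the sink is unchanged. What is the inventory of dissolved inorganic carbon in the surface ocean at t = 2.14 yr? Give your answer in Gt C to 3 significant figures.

1320 Gt C

Residence time τ = M₀/F₀ = 5.564 yr. The eventual steady state is M_∞ = M₀·(F₁/F₀) = 918 × 391/165 = 2175.4 Gt C.
The anomaly ΔM(t) = M(t) − M_∞ decays as ΔM₀·e^(−t/τ) with ΔM₀ = 918 − 2175.4 = −1257 Gt C.
At t = 2.14 yr, e^(−t/τ) = e^(−0.3846) = 0.6807, so ΔM = −855.9 Gt C and M = 2175.4 − 855.9 = 1319.5 Gt C.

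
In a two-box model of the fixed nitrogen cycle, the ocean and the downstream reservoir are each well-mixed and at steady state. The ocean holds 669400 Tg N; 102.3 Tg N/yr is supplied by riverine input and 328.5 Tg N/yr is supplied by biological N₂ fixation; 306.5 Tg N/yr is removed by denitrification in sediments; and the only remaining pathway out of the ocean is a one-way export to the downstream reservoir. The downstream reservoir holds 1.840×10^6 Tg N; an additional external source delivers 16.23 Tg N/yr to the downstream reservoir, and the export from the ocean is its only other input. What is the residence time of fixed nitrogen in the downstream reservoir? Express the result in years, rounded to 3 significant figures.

13100 yr

Balance the ocean: ΣF_in = 102.3 + 328.5 = 430.80 Tg N/yr.
Export to the downstream reservoir = ΣF_in − (306.5) = 124.30 Tg N/yr.
Total input to the downstream reservoir = 124.30 + 16.23 = 140.53 Tg N/yr; at steady state this equals its total output.
τ = M / F = 1.840×10^6 / 140.53 = 13090 yr.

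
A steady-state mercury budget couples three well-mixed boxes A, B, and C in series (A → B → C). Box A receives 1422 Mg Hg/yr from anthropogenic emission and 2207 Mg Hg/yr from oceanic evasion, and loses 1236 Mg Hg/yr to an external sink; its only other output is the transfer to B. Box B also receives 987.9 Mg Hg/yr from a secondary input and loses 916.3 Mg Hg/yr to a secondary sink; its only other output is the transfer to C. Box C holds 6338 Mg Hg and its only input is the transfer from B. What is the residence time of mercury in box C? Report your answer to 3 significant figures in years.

Box A: F(A→B) = (1422 + 2207) − 1236 = 2393.0 Mg Hg/yr.
Box B: F(B→C) = (2393.0 + 987.9) − 916.3 = 2464.6 Mg Hg/yr.
Box C throughput = its input = 2464.6 Mg Hg/yr; τ = 6338 / 2464.6 = 2.572 yr.

2.57 yr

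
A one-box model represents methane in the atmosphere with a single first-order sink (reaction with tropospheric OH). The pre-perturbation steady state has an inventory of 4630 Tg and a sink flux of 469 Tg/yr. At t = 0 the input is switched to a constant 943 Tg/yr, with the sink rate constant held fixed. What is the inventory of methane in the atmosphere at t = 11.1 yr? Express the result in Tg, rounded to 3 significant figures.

The sink rate constant is k = F₀/M₀ = 469/4630 = 0.1013 yr⁻¹.
Solving dM/dt = F₁ − kM with M(0) = M₀ gives M(t) = F₁/k + (M₀ − F₁/k)·e^(−kt).
F₁/k = 943/0.1013 = 9309.4 Tg; kt = 0.1013 × 11.1 = 1.124, e^(−kt) = 0.3249.
M(11.1) = 9309.4 + (4630 − 9309.4) × 0.3249 = 9309.4 − 1520 = 7789.3 Tg.

7790 Tg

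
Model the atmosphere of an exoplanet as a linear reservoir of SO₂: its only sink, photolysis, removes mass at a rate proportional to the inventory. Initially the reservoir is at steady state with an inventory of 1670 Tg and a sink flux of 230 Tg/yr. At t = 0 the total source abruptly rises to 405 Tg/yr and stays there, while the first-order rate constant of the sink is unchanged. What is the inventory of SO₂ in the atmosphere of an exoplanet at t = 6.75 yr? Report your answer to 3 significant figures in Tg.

The sink rate constant is k = F₀/M₀ = 230/1670 = 0.1377 yr⁻¹.
Solving dM/dt = F₁ − kM with M(0) = M₀ gives M(t) = F₁/k + (M₀ − F₁/k)·e^(−kt).
F₁/k = 405/0.1377 = 2940.7 Tg; kt = 0.1377 × 6.75 = 0.9296, e^(−kt) = 0.3947.
M(6.75) = 2940.7 + (1670 − 2940.7) × 0.3947 = 2940.7 − 501.5 = 2439.1 Tg.

2440 Tg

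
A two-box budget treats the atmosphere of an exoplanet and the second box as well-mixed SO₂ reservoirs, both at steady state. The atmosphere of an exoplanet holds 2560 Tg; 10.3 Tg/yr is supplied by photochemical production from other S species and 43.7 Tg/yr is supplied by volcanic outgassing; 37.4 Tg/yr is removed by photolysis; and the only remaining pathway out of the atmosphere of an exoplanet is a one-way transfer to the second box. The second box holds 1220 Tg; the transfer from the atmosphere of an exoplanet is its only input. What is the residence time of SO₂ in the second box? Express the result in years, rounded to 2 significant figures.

73 yr

Balance the atmosphere of an exoplanet: ΣF_in = 10.3 + 43.7 = 54.000 Tg/yr.
Transfer to the second box = ΣF_in − (37.4) = 16.600 Tg/yr.
At steady state the output of the second box equals its input, 16.600 Tg/yr.
τ = M / F = 1220 / 16.600 = 73.49 yr.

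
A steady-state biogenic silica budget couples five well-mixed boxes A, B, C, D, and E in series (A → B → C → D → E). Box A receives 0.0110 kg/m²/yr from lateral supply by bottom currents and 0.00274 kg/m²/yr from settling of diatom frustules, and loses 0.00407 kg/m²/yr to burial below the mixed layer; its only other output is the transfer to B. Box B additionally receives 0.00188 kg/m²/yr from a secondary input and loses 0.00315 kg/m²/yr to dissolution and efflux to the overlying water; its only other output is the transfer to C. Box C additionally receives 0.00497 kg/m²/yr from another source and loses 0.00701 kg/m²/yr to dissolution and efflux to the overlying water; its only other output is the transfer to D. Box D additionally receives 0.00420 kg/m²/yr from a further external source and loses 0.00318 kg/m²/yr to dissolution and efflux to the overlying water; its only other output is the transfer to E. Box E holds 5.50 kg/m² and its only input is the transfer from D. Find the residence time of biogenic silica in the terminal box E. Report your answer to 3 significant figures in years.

Box A: F(A→B) = (0.0110 + 0.00274) − 0.00407 = 0.0096700 kg/m²/yr.
Box B: F(B→C) = (0.0096700 + 0.00188) − 0.00315 = 0.0084000 kg/m²/yr.
Box C: F(C→D) = (0.0084000 + 0.00497) − 0.00701 = 0.0063600 kg/m²/yr.
Box D: F(D→E) = (0.0063600 + 0.00420) − 0.00318 = 0.0073800 kg/m²/yr.
Box E throughput = its input = 0.0073800 kg/m²/yr; τ = 5.50 / 0.0073800 = 745.3 yr.

745 yr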